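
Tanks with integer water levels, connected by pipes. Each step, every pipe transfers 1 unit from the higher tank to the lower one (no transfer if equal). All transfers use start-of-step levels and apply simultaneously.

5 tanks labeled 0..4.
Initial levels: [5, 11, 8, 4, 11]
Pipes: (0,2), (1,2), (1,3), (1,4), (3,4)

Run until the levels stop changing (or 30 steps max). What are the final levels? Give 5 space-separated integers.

Step 1: flows [2->0,1->2,1->3,1=4,4->3] -> levels [6 9 8 6 10]
Step 2: flows [2->0,1->2,1->3,4->1,4->3] -> levels [7 8 8 8 8]
Step 3: flows [2->0,1=2,1=3,1=4,3=4] -> levels [8 8 7 8 8]
Step 4: flows [0->2,1->2,1=3,1=4,3=4] -> levels [7 7 9 8 8]
Step 5: flows [2->0,2->1,3->1,4->1,3=4] -> levels [8 10 7 7 7]
Step 6: flows [0->2,1->2,1->3,1->4,3=4] -> levels [7 7 9 8 8]
  -> period-2 cycle: step 6 state = step 4 state; never stabilizes
  -> state at step 30: (30-4) mod 2 = 0, same as step 4 -> [7 7 9 8 8]

Answer: 7 7 9 8 8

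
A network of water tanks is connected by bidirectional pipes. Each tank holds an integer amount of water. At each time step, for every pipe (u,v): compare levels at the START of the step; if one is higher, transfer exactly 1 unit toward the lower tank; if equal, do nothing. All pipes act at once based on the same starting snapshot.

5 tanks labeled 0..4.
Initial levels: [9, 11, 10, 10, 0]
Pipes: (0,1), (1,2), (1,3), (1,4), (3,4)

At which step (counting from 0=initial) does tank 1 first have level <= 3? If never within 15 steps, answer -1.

Step 1: flows [1->0,1->2,1->3,1->4,3->4] -> levels [10 7 11 10 2]
Step 2: flows [0->1,2->1,3->1,1->4,3->4] -> levels [9 9 10 8 4]
Step 3: flows [0=1,2->1,1->3,1->4,3->4] -> levels [9 8 9 8 6]
Step 4: flows [0->1,2->1,1=3,1->4,3->4] -> levels [8 9 8 7 8]
Step 5: flows [1->0,1->2,1->3,1->4,4->3] -> levels [9 5 9 9 8]
Step 6: flows [0->1,2->1,3->1,4->1,3->4] -> levels [8 9 8 7 8]
  -> period-2 cycle (repeats step 4); tank 1 never drops to <=3
Tank 1 never reaches <=3 within 15 steps

Answer: -1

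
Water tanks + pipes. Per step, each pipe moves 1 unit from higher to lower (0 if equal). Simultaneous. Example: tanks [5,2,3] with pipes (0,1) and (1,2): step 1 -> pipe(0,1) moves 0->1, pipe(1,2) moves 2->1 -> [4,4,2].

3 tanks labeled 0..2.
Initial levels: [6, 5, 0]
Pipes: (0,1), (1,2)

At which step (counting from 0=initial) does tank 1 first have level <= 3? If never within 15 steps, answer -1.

Step 1: flows [0->1,1->2] -> levels [5 5 1]
Step 2: flows [0=1,1->2] -> levels [5 4 2]
Step 3: flows [0->1,1->2] -> levels [4 4 3]
Step 4: flows [0=1,1->2] -> levels [4 3 4]
Tank 1 first reaches <=3 at step 4

Answer: 4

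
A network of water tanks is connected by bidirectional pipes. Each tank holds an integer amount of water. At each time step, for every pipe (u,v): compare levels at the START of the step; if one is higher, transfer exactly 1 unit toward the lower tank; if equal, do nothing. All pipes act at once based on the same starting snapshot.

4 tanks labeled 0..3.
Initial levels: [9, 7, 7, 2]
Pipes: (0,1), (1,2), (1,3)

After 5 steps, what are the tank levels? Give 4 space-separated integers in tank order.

Step 1: flows [0->1,1=2,1->3] -> levels [8 7 7 3]
Step 2: flows [0->1,1=2,1->3] -> levels [7 7 7 4]
Step 3: flows [0=1,1=2,1->3] -> levels [7 6 7 5]
Step 4: flows [0->1,2->1,1->3] -> levels [6 7 6 6]
Step 5: flows [1->0,1->2,1->3] -> levels [7 4 7 7]

Answer: 7 4 7 7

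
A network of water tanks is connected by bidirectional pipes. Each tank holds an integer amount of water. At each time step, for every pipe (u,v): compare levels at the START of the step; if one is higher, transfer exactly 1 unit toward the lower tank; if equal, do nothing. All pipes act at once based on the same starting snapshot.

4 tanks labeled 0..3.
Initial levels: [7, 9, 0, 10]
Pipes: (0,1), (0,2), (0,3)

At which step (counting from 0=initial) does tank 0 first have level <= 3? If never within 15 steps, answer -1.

Answer: -1

Derivation:
Step 1: flows [1->0,0->2,3->0] -> levels [8 8 1 9]
Step 2: flows [0=1,0->2,3->0] -> levels [8 8 2 8]
Step 3: flows [0=1,0->2,0=3] -> levels [7 8 3 8]
Step 4: flows [1->0,0->2,3->0] -> levels [8 7 4 7]
Step 5: flows [0->1,0->2,0->3] -> levels [5 8 5 8]
Step 6: flows [1->0,0=2,3->0] -> levels [7 7 5 7]
Step 7: flows [0=1,0->2,0=3] -> levels [6 7 6 7]
Step 8: flows [1->0,0=2,3->0] -> levels [8 6 6 6]
Step 9: flows [0->1,0->2,0->3] -> levels [5 7 7 7]
Step 10: flows [1->0,2->0,3->0] -> levels [8 6 6 6]
  -> period-2 cycle (repeats step 8); tank 0 never drops to <=3
Tank 0 never reaches <=3 within 15 steps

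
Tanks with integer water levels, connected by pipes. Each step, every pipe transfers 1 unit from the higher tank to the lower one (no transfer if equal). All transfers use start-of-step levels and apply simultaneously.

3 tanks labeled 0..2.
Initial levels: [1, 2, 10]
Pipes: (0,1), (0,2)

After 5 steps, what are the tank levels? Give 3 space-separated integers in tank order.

Answer: 4 4 5

Derivation:
Step 1: flows [1->0,2->0] -> levels [3 1 9]
Step 2: flows [0->1,2->0] -> levels [3 2 8]
Step 3: flows [0->1,2->0] -> levels [3 3 7]
Step 4: flows [0=1,2->0] -> levels [4 3 6]
Step 5: flows [0->1,2->0] -> levels [4 4 5]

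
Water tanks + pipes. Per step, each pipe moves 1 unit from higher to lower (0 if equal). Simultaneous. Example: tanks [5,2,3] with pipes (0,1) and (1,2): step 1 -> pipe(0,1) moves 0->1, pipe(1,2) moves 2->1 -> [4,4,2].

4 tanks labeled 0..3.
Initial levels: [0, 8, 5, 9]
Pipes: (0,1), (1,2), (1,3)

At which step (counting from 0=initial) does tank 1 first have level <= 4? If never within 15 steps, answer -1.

Step 1: flows [1->0,1->2,3->1] -> levels [1 7 6 8]
Step 2: flows [1->0,1->2,3->1] -> levels [2 6 7 7]
Step 3: flows [1->0,2->1,3->1] -> levels [3 7 6 6]
Step 4: flows [1->0,1->2,1->3] -> levels [4 4 7 7]
Tank 1 first reaches <=4 at step 4

Answer: 4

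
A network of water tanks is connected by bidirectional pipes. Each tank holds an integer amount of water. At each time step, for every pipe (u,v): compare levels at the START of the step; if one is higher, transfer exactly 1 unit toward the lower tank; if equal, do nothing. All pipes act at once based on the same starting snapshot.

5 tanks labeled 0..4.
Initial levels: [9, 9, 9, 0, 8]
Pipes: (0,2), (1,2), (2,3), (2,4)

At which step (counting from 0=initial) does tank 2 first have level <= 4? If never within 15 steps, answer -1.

Step 1: flows [0=2,1=2,2->3,2->4] -> levels [9 9 7 1 9]
Step 2: flows [0->2,1->2,2->3,4->2] -> levels [8 8 9 2 8]
Step 3: flows [2->0,2->1,2->3,2->4] -> levels [9 9 5 3 9]
Step 4: flows [0->2,1->2,2->3,4->2] -> levels [8 8 7 4 8]
Step 5: flows [0->2,1->2,2->3,4->2] -> levels [7 7 9 5 7]
Step 6: flows [2->0,2->1,2->3,2->4] -> levels [8 8 5 6 8]
Step 7: flows [0->2,1->2,3->2,4->2] -> levels [7 7 9 5 7]
  -> period-2 cycle (repeats step 5); tank 2 never drops to <=4
Tank 2 never reaches <=4 within 15 steps

Answer: -1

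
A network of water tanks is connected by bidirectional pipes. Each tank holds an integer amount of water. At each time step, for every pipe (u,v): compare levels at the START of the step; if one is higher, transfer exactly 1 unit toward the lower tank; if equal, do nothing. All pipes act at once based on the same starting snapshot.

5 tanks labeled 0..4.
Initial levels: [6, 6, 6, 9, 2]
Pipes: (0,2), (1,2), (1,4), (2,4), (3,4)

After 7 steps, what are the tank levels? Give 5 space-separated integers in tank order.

Answer: 6 7 4 6 6

Derivation:
Step 1: flows [0=2,1=2,1->4,2->4,3->4] -> levels [6 5 5 8 5]
Step 2: flows [0->2,1=2,1=4,2=4,3->4] -> levels [5 5 6 7 6]
Step 3: flows [2->0,2->1,4->1,2=4,3->4] -> levels [6 7 4 6 6]
Step 4: flows [0->2,1->2,1->4,4->2,3=4] -> levels [5 5 7 6 6]
Step 5: flows [2->0,2->1,4->1,2->4,3=4] -> levels [6 7 4 6 6]
  -> period-2 cycle: step 5 state = step 3 state
  -> state at step 7: (7-3) mod 2 = 0, same as step 3 -> [6 7 4 6 6]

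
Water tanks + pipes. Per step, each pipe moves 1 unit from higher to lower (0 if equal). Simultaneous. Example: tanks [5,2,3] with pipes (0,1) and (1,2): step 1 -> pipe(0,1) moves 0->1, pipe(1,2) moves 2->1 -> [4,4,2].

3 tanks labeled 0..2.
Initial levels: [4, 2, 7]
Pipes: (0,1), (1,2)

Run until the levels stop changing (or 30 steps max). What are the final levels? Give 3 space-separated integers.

Answer: 5 3 5

Derivation:
Step 1: flows [0->1,2->1] -> levels [3 4 6]
Step 2: flows [1->0,2->1] -> levels [4 4 5]
Step 3: flows [0=1,2->1] -> levels [4 5 4]
Step 4: flows [1->0,1->2] -> levels [5 3 5]
Step 5: flows [0->1,2->1] -> levels [4 5 4]
  -> period-2 cycle: step 5 state = step 3 state; never stabilizes
  -> state at step 30: (30-3) mod 2 = 1, same as step 4 -> [5 3 5]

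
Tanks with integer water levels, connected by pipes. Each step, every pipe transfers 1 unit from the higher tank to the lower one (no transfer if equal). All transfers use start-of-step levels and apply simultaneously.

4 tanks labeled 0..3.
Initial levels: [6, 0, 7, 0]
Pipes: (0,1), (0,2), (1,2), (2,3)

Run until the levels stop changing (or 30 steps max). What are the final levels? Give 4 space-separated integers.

Step 1: flows [0->1,2->0,2->1,2->3] -> levels [6 2 4 1]
Step 2: flows [0->1,0->2,2->1,2->3] -> levels [4 4 3 2]
Step 3: flows [0=1,0->2,1->2,2->3] -> levels [3 3 4 3]
Step 4: flows [0=1,2->0,2->1,2->3] -> levels [4 4 1 4]
Step 5: flows [0=1,0->2,1->2,3->2] -> levels [3 3 4 3]
  -> period-2 cycle: step 5 state = step 3 state; never stabilizes
  -> state at step 30: (30-3) mod 2 = 1, same as step 4 -> [4 4 1 4]

Answer: 4 4 1 4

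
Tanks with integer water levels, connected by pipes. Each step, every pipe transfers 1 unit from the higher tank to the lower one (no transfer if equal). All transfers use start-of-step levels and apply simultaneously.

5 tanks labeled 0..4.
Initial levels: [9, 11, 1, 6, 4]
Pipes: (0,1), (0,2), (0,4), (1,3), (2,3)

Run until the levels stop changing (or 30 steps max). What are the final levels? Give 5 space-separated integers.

Step 1: flows [1->0,0->2,0->4,1->3,3->2] -> levels [8 9 3 6 5]
Step 2: flows [1->0,0->2,0->4,1->3,3->2] -> levels [7 7 5 6 6]
Step 3: flows [0=1,0->2,0->4,1->3,3->2] -> levels [5 6 7 6 7]
Step 4: flows [1->0,2->0,4->0,1=3,2->3] -> levels [8 5 5 7 6]
Step 5: flows [0->1,0->2,0->4,3->1,3->2] -> levels [5 7 7 5 7]
Step 6: flows [1->0,2->0,4->0,1->3,2->3] -> levels [8 5 5 7 6]
  -> period-2 cycle: step 6 state = step 4 state; never stabilizes
  -> state at step 30: (30-4) mod 2 = 0, same as step 4 -> [8 5 5 7 6]

Answer: 8 5 5 7 6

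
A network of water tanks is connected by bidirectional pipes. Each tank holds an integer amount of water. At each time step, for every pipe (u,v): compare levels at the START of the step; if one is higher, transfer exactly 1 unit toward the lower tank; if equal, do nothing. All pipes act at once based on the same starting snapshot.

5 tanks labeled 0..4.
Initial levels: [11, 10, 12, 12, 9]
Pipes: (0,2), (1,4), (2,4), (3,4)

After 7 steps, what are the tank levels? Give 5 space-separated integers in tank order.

Answer: 12 9 10 11 12

Derivation:
Step 1: flows [2->0,1->4,2->4,3->4] -> levels [12 9 10 11 12]
Step 2: flows [0->2,4->1,4->2,4->3] -> levels [11 10 12 12 9]
  -> period-2 cycle: step 2 state = step 0 state
  -> state at step 7: (7-0) mod 2 = 1, same as step 1 -> [12 9 10 11 12]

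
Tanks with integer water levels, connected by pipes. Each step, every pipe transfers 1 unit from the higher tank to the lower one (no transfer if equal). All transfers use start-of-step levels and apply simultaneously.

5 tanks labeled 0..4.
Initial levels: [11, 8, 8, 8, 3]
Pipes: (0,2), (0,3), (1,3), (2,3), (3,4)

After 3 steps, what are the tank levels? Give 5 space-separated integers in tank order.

Answer: 9 9 9 5 6

Derivation:
Step 1: flows [0->2,0->3,1=3,2=3,3->4] -> levels [9 8 9 8 4]
Step 2: flows [0=2,0->3,1=3,2->3,3->4] -> levels [8 8 8 9 5]
Step 3: flows [0=2,3->0,3->1,3->2,3->4] -> levels [9 9 9 5 6]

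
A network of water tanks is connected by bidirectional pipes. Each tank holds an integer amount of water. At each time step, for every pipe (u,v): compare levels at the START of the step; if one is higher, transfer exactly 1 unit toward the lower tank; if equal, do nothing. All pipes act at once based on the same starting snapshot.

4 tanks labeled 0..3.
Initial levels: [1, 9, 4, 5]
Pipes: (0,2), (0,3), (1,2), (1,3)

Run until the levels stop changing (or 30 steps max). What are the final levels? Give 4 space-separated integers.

Answer: 6 6 4 3

Derivation:
Step 1: flows [2->0,3->0,1->2,1->3] -> levels [3 7 4 5]
Step 2: flows [2->0,3->0,1->2,1->3] -> levels [5 5 4 5]
Step 3: flows [0->2,0=3,1->2,1=3] -> levels [4 4 6 5]
Step 4: flows [2->0,3->0,2->1,3->1] -> levels [6 6 4 3]
Step 5: flows [0->2,0->3,1->2,1->3] -> levels [4 4 6 5]
  -> period-2 cycle: step 5 state = step 3 state; never stabilizes
  -> state at step 30: (30-3) mod 2 = 1, same as step 4 -> [6 6 4 3]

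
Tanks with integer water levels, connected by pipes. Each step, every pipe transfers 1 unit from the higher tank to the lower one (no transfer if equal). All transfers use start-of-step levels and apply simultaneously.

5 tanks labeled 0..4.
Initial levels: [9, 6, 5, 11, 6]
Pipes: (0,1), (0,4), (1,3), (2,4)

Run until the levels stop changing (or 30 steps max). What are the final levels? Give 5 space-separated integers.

Answer: 7 9 6 7 8

Derivation:
Step 1: flows [0->1,0->4,3->1,4->2] -> levels [7 8 6 10 6]
Step 2: flows [1->0,0->4,3->1,2=4] -> levels [7 8 6 9 7]
Step 3: flows [1->0,0=4,3->1,4->2] -> levels [8 8 7 8 6]
Step 4: flows [0=1,0->4,1=3,2->4] -> levels [7 8 6 8 8]
Step 5: flows [1->0,4->0,1=3,4->2] -> levels [9 7 7 8 6]
Step 6: flows [0->1,0->4,3->1,2->4] -> levels [7 9 6 7 8]
Step 7: flows [1->0,4->0,1->3,4->2] -> levels [9 7 7 8 6]
  -> period-2 cycle: step 7 state = step 5 state; never stabilizes
  -> state at step 30: (30-5) mod 2 = 1, same as step 6 -> [7 9 6 7 8]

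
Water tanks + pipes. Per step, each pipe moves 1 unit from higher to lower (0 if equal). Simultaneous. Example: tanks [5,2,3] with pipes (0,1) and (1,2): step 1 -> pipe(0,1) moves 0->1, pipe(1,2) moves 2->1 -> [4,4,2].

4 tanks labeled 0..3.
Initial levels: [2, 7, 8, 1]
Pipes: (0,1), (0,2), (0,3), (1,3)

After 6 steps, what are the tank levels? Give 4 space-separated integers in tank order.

Answer: 6 4 4 4

Derivation:
Step 1: flows [1->0,2->0,0->3,1->3] -> levels [3 5 7 3]
Step 2: flows [1->0,2->0,0=3,1->3] -> levels [5 3 6 4]
Step 3: flows [0->1,2->0,0->3,3->1] -> levels [4 5 5 4]
Step 4: flows [1->0,2->0,0=3,1->3] -> levels [6 3 4 5]
Step 5: flows [0->1,0->2,0->3,3->1] -> levels [3 5 5 5]
Step 6: flows [1->0,2->0,3->0,1=3] -> levels [6 4 4 4]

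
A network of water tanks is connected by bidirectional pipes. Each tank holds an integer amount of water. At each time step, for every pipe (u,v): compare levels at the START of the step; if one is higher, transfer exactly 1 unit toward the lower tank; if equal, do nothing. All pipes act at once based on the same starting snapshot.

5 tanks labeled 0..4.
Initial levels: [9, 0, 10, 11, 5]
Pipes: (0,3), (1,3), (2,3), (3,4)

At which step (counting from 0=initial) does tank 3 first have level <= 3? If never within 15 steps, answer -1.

Answer: -1

Derivation:
Step 1: flows [3->0,3->1,3->2,3->4] -> levels [10 1 11 7 6]
Step 2: flows [0->3,3->1,2->3,3->4] -> levels [9 2 10 7 7]
Step 3: flows [0->3,3->1,2->3,3=4] -> levels [8 3 9 8 7]
Step 4: flows [0=3,3->1,2->3,3->4] -> levels [8 4 8 7 8]
Step 5: flows [0->3,3->1,2->3,4->3] -> levels [7 5 7 9 7]
Step 6: flows [3->0,3->1,3->2,3->4] -> levels [8 6 8 5 8]
Step 7: flows [0->3,1->3,2->3,4->3] -> levels [7 5 7 9 7]
  -> period-2 cycle (repeats step 5); tank 3 never drops to <=3
Tank 3 never reaches <=3 within 15 steps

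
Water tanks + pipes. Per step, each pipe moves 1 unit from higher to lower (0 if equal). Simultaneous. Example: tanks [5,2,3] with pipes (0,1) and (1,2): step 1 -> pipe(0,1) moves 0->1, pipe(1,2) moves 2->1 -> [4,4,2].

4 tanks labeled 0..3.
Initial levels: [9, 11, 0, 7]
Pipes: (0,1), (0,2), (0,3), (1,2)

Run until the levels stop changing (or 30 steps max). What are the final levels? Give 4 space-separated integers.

Answer: 8 6 6 7

Derivation:
Step 1: flows [1->0,0->2,0->3,1->2] -> levels [8 9 2 8]
Step 2: flows [1->0,0->2,0=3,1->2] -> levels [8 7 4 8]
Step 3: flows [0->1,0->2,0=3,1->2] -> levels [6 7 6 8]
Step 4: flows [1->0,0=2,3->0,1->2] -> levels [8 5 7 7]
Step 5: flows [0->1,0->2,0->3,2->1] -> levels [5 7 7 8]
Step 6: flows [1->0,2->0,3->0,1=2] -> levels [8 6 6 7]
Step 7: flows [0->1,0->2,0->3,1=2] -> levels [5 7 7 8]
  -> period-2 cycle: step 7 state = step 5 state; never stabilizes
  -> state at step 30: (30-5) mod 2 = 1, same as step 6 -> [8 6 6 7]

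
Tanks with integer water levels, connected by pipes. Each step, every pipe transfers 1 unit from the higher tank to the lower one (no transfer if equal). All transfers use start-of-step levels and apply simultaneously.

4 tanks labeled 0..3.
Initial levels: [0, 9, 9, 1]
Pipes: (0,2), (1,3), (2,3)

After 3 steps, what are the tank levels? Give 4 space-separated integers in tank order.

Step 1: flows [2->0,1->3,2->3] -> levels [1 8 7 3]
Step 2: flows [2->0,1->3,2->3] -> levels [2 7 5 5]
Step 3: flows [2->0,1->3,2=3] -> levels [3 6 4 6]

Answer: 3 6 4 6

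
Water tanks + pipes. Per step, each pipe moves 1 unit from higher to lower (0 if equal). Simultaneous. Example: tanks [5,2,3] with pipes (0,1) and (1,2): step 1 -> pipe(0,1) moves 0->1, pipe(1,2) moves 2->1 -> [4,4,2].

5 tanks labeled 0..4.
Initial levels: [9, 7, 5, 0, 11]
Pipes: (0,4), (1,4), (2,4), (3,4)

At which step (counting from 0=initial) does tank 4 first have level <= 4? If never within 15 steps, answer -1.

Answer: 7

Derivation:
Step 1: flows [4->0,4->1,4->2,4->3] -> levels [10 8 6 1 7]
Step 2: flows [0->4,1->4,4->2,4->3] -> levels [9 7 7 2 7]
Step 3: flows [0->4,1=4,2=4,4->3] -> levels [8 7 7 3 7]
Step 4: flows [0->4,1=4,2=4,4->3] -> levels [7 7 7 4 7]
Step 5: flows [0=4,1=4,2=4,4->3] -> levels [7 7 7 5 6]
Step 6: flows [0->4,1->4,2->4,4->3] -> levels [6 6 6 6 8]
Step 7: flows [4->0,4->1,4->2,4->3] -> levels [7 7 7 7 4]
Tank 4 first reaches <=4 at step 7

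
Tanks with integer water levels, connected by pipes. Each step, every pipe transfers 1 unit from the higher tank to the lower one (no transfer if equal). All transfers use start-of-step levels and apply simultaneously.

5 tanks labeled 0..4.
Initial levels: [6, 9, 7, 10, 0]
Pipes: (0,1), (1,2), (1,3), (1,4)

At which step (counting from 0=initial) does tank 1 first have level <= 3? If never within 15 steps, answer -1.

Step 1: flows [1->0,1->2,3->1,1->4] -> levels [7 7 8 9 1]
Step 2: flows [0=1,2->1,3->1,1->4] -> levels [7 8 7 8 2]
Step 3: flows [1->0,1->2,1=3,1->4] -> levels [8 5 8 8 3]
Step 4: flows [0->1,2->1,3->1,1->4] -> levels [7 7 7 7 4]
Step 5: flows [0=1,1=2,1=3,1->4] -> levels [7 6 7 7 5]
Step 6: flows [0->1,2->1,3->1,1->4] -> levels [6 8 6 6 6]
Step 7: flows [1->0,1->2,1->3,1->4] -> levels [7 4 7 7 7]
Step 8: flows [0->1,2->1,3->1,4->1] -> levels [6 8 6 6 6]
  -> period-2 cycle (repeats step 6); tank 1 never drops to <=3
Tank 1 never reaches <=3 within 15 steps

Answer: -1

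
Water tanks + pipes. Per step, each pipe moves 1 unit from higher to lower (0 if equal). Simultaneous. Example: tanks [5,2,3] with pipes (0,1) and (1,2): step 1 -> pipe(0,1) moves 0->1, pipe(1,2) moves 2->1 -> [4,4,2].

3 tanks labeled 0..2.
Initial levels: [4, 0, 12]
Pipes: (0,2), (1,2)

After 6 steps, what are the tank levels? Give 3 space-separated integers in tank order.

Answer: 5 5 6

Derivation:
Step 1: flows [2->0,2->1] -> levels [5 1 10]
Step 2: flows [2->0,2->1] -> levels [6 2 8]
Step 3: flows [2->0,2->1] -> levels [7 3 6]
Step 4: flows [0->2,2->1] -> levels [6 4 6]
Step 5: flows [0=2,2->1] -> levels [6 5 5]
Step 6: flows [0->2,1=2] -> levels [5 5 6]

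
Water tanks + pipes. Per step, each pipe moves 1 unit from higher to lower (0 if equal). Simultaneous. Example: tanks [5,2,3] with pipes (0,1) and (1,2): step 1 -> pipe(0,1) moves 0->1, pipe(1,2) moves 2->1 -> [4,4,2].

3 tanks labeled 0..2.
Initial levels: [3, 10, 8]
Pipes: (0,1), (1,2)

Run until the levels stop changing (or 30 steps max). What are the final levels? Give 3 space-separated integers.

Step 1: flows [1->0,1->2] -> levels [4 8 9]
Step 2: flows [1->0,2->1] -> levels [5 8 8]
Step 3: flows [1->0,1=2] -> levels [6 7 8]
Step 4: flows [1->0,2->1] -> levels [7 7 7]
Step 5: flows [0=1,1=2] -> levels [7 7 7]
  -> stable (no change)

Answer: 7 7 7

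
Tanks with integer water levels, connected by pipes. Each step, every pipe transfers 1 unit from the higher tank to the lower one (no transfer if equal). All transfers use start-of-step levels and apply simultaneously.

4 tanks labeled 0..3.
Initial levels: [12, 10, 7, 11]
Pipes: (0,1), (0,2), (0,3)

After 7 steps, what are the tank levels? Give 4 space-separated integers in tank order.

Step 1: flows [0->1,0->2,0->3] -> levels [9 11 8 12]
Step 2: flows [1->0,0->2,3->0] -> levels [10 10 9 11]
Step 3: flows [0=1,0->2,3->0] -> levels [10 10 10 10]
Step 4: flows [0=1,0=2,0=3] -> levels [10 10 10 10]
  -> stable; steps 5..7 unchanged -> [10 10 10 10]

Answer: 10 10 10 10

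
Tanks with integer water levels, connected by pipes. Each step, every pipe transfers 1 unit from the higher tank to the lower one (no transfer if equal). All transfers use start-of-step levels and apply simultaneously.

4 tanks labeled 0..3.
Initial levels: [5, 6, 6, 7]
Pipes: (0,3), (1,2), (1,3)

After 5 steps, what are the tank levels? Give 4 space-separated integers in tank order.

Step 1: flows [3->0,1=2,3->1] -> levels [6 7 6 5]
Step 2: flows [0->3,1->2,1->3] -> levels [5 5 7 7]
Step 3: flows [3->0,2->1,3->1] -> levels [6 7 6 5]
  -> period-2 cycle: step 3 state = step 1 state
  -> state at step 5: (5-1) mod 2 = 0, same as step 1 -> [6 7 6 5]

Answer: 6 7 6 5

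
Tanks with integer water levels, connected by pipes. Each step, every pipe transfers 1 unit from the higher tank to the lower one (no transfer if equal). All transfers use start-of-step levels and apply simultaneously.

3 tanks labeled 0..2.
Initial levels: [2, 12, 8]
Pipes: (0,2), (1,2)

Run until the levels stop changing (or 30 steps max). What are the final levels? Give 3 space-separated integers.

Step 1: flows [2->0,1->2] -> levels [3 11 8]
Step 2: flows [2->0,1->2] -> levels [4 10 8]
Step 3: flows [2->0,1->2] -> levels [5 9 8]
Step 4: flows [2->0,1->2] -> levels [6 8 8]
Step 5: flows [2->0,1=2] -> levels [7 8 7]
Step 6: flows [0=2,1->2] -> levels [7 7 8]
Step 7: flows [2->0,2->1] -> levels [8 8 6]
Step 8: flows [0->2,1->2] -> levels [7 7 8]
  -> period-2 cycle: step 8 state = step 6 state; never stabilizes
  -> state at step 30: (30-6) mod 2 = 0, same as step 6 -> [7 7 8]

Answer: 7 7 8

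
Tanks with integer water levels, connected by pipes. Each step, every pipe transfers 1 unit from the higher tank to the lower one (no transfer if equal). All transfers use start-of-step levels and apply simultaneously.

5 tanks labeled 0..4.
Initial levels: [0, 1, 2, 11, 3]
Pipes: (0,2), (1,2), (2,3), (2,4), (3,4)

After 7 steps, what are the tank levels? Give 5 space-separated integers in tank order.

Step 1: flows [2->0,2->1,3->2,4->2,3->4] -> levels [1 2 2 9 3]
Step 2: flows [2->0,1=2,3->2,4->2,3->4] -> levels [2 2 3 7 3]
Step 3: flows [2->0,2->1,3->2,2=4,3->4] -> levels [3 3 2 5 4]
Step 4: flows [0->2,1->2,3->2,4->2,3->4] -> levels [2 2 6 3 4]
Step 5: flows [2->0,2->1,2->3,2->4,4->3] -> levels [3 3 2 5 4]
  -> period-2 cycle: step 5 state = step 3 state
  -> state at step 7: (7-3) mod 2 = 0, same as step 3 -> [3 3 2 5 4]

Answer: 3 3 2 5 4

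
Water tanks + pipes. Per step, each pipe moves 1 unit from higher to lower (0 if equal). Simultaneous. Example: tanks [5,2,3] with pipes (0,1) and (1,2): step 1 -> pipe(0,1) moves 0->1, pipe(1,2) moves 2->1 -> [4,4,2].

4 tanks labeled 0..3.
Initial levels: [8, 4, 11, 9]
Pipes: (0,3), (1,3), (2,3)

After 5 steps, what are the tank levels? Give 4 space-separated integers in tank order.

Answer: 9 8 9 6

Derivation:
Step 1: flows [3->0,3->1,2->3] -> levels [9 5 10 8]
Step 2: flows [0->3,3->1,2->3] -> levels [8 6 9 9]
Step 3: flows [3->0,3->1,2=3] -> levels [9 7 9 7]
Step 4: flows [0->3,1=3,2->3] -> levels [8 7 8 9]
Step 5: flows [3->0,3->1,3->2] -> levels [9 8 9 6]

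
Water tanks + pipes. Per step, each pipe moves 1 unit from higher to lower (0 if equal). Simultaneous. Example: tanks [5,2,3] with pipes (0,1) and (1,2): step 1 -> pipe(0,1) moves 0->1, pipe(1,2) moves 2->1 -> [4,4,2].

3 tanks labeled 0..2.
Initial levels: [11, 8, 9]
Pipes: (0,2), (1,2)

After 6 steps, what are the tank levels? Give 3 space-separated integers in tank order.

Step 1: flows [0->2,2->1] -> levels [10 9 9]
Step 2: flows [0->2,1=2] -> levels [9 9 10]
Step 3: flows [2->0,2->1] -> levels [10 10 8]
Step 4: flows [0->2,1->2] -> levels [9 9 10]
  -> period-2 cycle: step 4 state = step 2 state
  -> state at step 6: (6-2) mod 2 = 0, same as step 2 -> [9 9 10]

Answer: 9 9 10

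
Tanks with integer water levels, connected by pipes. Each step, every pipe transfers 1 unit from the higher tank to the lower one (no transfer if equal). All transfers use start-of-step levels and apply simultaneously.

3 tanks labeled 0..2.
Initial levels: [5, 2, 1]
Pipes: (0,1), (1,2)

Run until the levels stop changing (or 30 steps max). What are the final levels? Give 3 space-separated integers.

Step 1: flows [0->1,1->2] -> levels [4 2 2]
Step 2: flows [0->1,1=2] -> levels [3 3 2]
Step 3: flows [0=1,1->2] -> levels [3 2 3]
Step 4: flows [0->1,2->1] -> levels [2 4 2]
Step 5: flows [1->0,1->2] -> levels [3 2 3]
  -> period-2 cycle: step 5 state = step 3 state; never stabilizes
  -> state at step 30: (30-3) mod 2 = 1, same as step 4 -> [2 4 2]

Answer: 2 4 2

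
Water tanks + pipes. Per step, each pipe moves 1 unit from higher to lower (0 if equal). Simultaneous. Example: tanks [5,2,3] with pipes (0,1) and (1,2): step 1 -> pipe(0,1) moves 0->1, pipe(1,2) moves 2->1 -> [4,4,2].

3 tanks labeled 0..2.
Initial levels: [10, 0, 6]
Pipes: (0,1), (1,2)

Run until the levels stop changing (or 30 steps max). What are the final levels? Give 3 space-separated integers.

Answer: 6 4 6

Derivation:
Step 1: flows [0->1,2->1] -> levels [9 2 5]
Step 2: flows [0->1,2->1] -> levels [8 4 4]
Step 3: flows [0->1,1=2] -> levels [7 5 4]
Step 4: flows [0->1,1->2] -> levels [6 5 5]
Step 5: flows [0->1,1=2] -> levels [5 6 5]
Step 6: flows [1->0,1->2] -> levels [6 4 6]
Step 7: flows [0->1,2->1] -> levels [5 6 5]
  -> period-2 cycle: step 7 state = step 5 state; never stabilizes
  -> state at step 30: (30-5) mod 2 = 1, same as step 6 -> [6 4 6]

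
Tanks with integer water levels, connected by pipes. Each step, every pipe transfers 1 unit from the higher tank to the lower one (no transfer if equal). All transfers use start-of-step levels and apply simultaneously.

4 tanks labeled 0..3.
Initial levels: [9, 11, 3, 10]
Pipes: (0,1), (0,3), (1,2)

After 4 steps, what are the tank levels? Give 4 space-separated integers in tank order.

Step 1: flows [1->0,3->0,1->2] -> levels [11 9 4 9]
Step 2: flows [0->1,0->3,1->2] -> levels [9 9 5 10]
Step 3: flows [0=1,3->0,1->2] -> levels [10 8 6 9]
Step 4: flows [0->1,0->3,1->2] -> levels [8 8 7 10]

Answer: 8 8 7 10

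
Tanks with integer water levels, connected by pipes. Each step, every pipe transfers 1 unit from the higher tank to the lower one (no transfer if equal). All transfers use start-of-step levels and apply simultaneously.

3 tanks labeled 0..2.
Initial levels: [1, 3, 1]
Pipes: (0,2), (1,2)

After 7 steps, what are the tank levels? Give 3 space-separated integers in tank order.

Step 1: flows [0=2,1->2] -> levels [1 2 2]
Step 2: flows [2->0,1=2] -> levels [2 2 1]
Step 3: flows [0->2,1->2] -> levels [1 1 3]
Step 4: flows [2->0,2->1] -> levels [2 2 1]
  -> period-2 cycle: step 4 state = step 2 state
  -> state at step 7: (7-2) mod 2 = 1, same as step 3 -> [1 1 3]

Answer: 1 1 3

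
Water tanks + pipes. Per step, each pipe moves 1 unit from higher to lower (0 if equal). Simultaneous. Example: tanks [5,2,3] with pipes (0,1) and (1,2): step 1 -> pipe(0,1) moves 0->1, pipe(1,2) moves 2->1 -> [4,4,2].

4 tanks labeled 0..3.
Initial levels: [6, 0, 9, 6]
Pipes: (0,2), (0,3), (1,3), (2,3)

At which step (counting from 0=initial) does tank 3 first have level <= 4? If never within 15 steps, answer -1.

Answer: 3

Derivation:
Step 1: flows [2->0,0=3,3->1,2->3] -> levels [7 1 7 6]
Step 2: flows [0=2,0->3,3->1,2->3] -> levels [6 2 6 7]
Step 3: flows [0=2,3->0,3->1,3->2] -> levels [7 3 7 4]
Tank 3 first reaches <=4 at step 3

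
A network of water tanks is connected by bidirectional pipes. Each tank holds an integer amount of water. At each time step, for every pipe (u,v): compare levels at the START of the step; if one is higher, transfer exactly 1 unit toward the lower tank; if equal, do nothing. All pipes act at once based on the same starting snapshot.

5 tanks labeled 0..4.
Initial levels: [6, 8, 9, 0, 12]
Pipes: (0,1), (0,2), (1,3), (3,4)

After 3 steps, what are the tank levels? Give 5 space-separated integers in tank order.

Answer: 7 6 7 6 9

Derivation:
Step 1: flows [1->0,2->0,1->3,4->3] -> levels [8 6 8 2 11]
Step 2: flows [0->1,0=2,1->3,4->3] -> levels [7 6 8 4 10]
Step 3: flows [0->1,2->0,1->3,4->3] -> levels [7 6 7 6 9]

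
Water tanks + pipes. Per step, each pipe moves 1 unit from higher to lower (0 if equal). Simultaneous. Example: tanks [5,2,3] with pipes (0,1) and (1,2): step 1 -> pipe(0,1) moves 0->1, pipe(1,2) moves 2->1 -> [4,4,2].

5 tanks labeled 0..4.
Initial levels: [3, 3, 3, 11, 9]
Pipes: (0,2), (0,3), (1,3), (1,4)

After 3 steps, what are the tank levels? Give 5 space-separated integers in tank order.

Step 1: flows [0=2,3->0,3->1,4->1] -> levels [4 5 3 9 8]
Step 2: flows [0->2,3->0,3->1,4->1] -> levels [4 7 4 7 7]
Step 3: flows [0=2,3->0,1=3,1=4] -> levels [5 7 4 6 7]

Answer: 5 7 4 6 7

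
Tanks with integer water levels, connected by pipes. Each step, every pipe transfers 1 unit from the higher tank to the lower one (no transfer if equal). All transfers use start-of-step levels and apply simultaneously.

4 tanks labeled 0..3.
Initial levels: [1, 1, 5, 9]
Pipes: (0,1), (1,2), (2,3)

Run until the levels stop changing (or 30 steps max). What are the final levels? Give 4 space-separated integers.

Step 1: flows [0=1,2->1,3->2] -> levels [1 2 5 8]
Step 2: flows [1->0,2->1,3->2] -> levels [2 2 5 7]
Step 3: flows [0=1,2->1,3->2] -> levels [2 3 5 6]
Step 4: flows [1->0,2->1,3->2] -> levels [3 3 5 5]
Step 5: flows [0=1,2->1,2=3] -> levels [3 4 4 5]
Step 6: flows [1->0,1=2,3->2] -> levels [4 3 5 4]
Step 7: flows [0->1,2->1,2->3] -> levels [3 5 3 5]
Step 8: flows [1->0,1->2,3->2] -> levels [4 3 5 4]
  -> period-2 cycle: step 8 state = step 6 state; never stabilizes
  -> state at step 30: (30-6) mod 2 = 0, same as step 6 -> [4 3 5 4]

Answer: 4 3 5 4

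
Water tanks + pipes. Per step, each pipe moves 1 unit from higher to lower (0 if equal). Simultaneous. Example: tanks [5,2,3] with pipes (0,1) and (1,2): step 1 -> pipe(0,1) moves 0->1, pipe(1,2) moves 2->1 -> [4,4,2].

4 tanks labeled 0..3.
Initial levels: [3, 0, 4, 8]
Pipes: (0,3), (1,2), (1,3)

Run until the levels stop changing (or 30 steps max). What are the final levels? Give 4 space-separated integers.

Answer: 5 4 3 3

Derivation:
Step 1: flows [3->0,2->1,3->1] -> levels [4 2 3 6]
Step 2: flows [3->0,2->1,3->1] -> levels [5 4 2 4]
Step 3: flows [0->3,1->2,1=3] -> levels [4 3 3 5]
Step 4: flows [3->0,1=2,3->1] -> levels [5 4 3 3]
Step 5: flows [0->3,1->2,1->3] -> levels [4 2 4 5]
Step 6: flows [3->0,2->1,3->1] -> levels [5 4 3 3]
  -> period-2 cycle: step 6 state = step 4 state; never stabilizes
  -> state at step 30: (30-4) mod 2 = 0, same as step 4 -> [5 4 3 3]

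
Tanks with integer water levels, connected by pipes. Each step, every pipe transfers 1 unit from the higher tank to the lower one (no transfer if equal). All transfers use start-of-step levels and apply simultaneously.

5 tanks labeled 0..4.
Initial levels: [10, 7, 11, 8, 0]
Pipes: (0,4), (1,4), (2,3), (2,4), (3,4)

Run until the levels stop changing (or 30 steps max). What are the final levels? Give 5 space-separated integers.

Step 1: flows [0->4,1->4,2->3,2->4,3->4] -> levels [9 6 9 8 4]
Step 2: flows [0->4,1->4,2->3,2->4,3->4] -> levels [8 5 7 8 8]
Step 3: flows [0=4,4->1,3->2,4->2,3=4] -> levels [8 6 9 7 6]
Step 4: flows [0->4,1=4,2->3,2->4,3->4] -> levels [7 6 7 7 9]
Step 5: flows [4->0,4->1,2=3,4->2,4->3] -> levels [8 7 8 8 5]
Step 6: flows [0->4,1->4,2=3,2->4,3->4] -> levels [7 6 7 7 9]
  -> period-2 cycle: step 6 state = step 4 state; never stabilizes
  -> state at step 30: (30-4) mod 2 = 0, same as step 4 -> [7 6 7 7 9]

Answer: 7 6 7 7 9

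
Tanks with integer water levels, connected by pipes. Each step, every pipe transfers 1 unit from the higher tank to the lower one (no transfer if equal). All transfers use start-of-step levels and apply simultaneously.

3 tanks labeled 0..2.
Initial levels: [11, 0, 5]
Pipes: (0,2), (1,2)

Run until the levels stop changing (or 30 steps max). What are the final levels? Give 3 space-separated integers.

Step 1: flows [0->2,2->1] -> levels [10 1 5]
Step 2: flows [0->2,2->1] -> levels [9 2 5]
Step 3: flows [0->2,2->1] -> levels [8 3 5]
Step 4: flows [0->2,2->1] -> levels [7 4 5]
Step 5: flows [0->2,2->1] -> levels [6 5 5]
Step 6: flows [0->2,1=2] -> levels [5 5 6]
Step 7: flows [2->0,2->1] -> levels [6 6 4]
Step 8: flows [0->2,1->2] -> levels [5 5 6]
  -> period-2 cycle: step 8 state = step 6 state; never stabilizes
  -> state at step 30: (30-6) mod 2 = 0, same as step 6 -> [5 5 6]

Answer: 5 5 6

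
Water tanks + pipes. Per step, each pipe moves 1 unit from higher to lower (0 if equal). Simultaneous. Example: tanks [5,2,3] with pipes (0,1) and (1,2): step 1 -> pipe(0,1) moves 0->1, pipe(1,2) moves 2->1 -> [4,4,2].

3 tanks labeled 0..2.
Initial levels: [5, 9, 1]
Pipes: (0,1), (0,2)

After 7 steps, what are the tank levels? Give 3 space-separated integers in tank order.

Answer: 5 5 5

Derivation:
Step 1: flows [1->0,0->2] -> levels [5 8 2]
Step 2: flows [1->0,0->2] -> levels [5 7 3]
Step 3: flows [1->0,0->2] -> levels [5 6 4]
Step 4: flows [1->0,0->2] -> levels [5 5 5]
Step 5: flows [0=1,0=2] -> levels [5 5 5]
  -> stable; steps 6..7 unchanged -> [5 5 5]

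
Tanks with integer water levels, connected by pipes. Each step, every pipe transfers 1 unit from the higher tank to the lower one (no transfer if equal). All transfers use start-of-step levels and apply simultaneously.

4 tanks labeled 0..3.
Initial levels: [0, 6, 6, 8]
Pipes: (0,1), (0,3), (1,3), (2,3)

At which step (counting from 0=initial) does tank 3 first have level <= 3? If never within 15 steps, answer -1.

Answer: -1

Derivation:
Step 1: flows [1->0,3->0,3->1,3->2] -> levels [2 6 7 5]
Step 2: flows [1->0,3->0,1->3,2->3] -> levels [4 4 6 6]
Step 3: flows [0=1,3->0,3->1,2=3] -> levels [5 5 6 4]
Step 4: flows [0=1,0->3,1->3,2->3] -> levels [4 4 5 7]
Step 5: flows [0=1,3->0,3->1,3->2] -> levels [5 5 6 4]
  -> period-2 cycle (repeats step 3); tank 3 never drops to <=3
Tank 3 never reaches <=3 within 15 steps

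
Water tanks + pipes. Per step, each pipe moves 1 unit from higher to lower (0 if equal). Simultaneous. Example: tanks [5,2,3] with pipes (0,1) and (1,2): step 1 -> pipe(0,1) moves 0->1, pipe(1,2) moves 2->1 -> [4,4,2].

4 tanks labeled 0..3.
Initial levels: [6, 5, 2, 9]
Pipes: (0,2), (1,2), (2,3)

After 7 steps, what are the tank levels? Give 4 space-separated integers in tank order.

Answer: 5 5 7 5

Derivation:
Step 1: flows [0->2,1->2,3->2] -> levels [5 4 5 8]
Step 2: flows [0=2,2->1,3->2] -> levels [5 5 5 7]
Step 3: flows [0=2,1=2,3->2] -> levels [5 5 6 6]
Step 4: flows [2->0,2->1,2=3] -> levels [6 6 4 6]
Step 5: flows [0->2,1->2,3->2] -> levels [5 5 7 5]
Step 6: flows [2->0,2->1,2->3] -> levels [6 6 4 6]
  -> period-2 cycle: step 6 state = step 4 state
  -> state at step 7: (7-4) mod 2 = 1, same as step 5 -> [5 5 7 5]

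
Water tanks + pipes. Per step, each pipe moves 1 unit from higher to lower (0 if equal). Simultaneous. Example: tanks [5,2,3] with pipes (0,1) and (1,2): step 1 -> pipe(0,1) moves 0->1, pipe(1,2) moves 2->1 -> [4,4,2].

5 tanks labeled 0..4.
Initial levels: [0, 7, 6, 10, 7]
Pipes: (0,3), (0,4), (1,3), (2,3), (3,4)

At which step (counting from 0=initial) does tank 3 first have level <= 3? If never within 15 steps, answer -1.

Answer: -1

Derivation:
Step 1: flows [3->0,4->0,3->1,3->2,3->4] -> levels [2 8 7 6 7]
Step 2: flows [3->0,4->0,1->3,2->3,4->3] -> levels [4 7 6 8 5]
Step 3: flows [3->0,4->0,3->1,3->2,3->4] -> levels [6 8 7 4 5]
Step 4: flows [0->3,0->4,1->3,2->3,4->3] -> levels [4 7 6 8 5]
  -> period-2 cycle (repeats step 2); tank 3 never drops to <=3
Tank 3 never reaches <=3 within 15 steps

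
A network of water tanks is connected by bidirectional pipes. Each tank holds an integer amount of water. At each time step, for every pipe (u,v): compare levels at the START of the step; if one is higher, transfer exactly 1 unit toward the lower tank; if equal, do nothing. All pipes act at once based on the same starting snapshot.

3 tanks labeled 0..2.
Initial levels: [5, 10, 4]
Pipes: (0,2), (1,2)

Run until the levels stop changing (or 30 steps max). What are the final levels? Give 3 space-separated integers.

Answer: 6 6 7

Derivation:
Step 1: flows [0->2,1->2] -> levels [4 9 6]
Step 2: flows [2->0,1->2] -> levels [5 8 6]
Step 3: flows [2->0,1->2] -> levels [6 7 6]
Step 4: flows [0=2,1->2] -> levels [6 6 7]
Step 5: flows [2->0,2->1] -> levels [7 7 5]
Step 6: flows [0->2,1->2] -> levels [6 6 7]
  -> period-2 cycle: step 6 state = step 4 state; never stabilizes
  -> state at step 30: (30-4) mod 2 = 0, same as step 4 -> [6 6 7]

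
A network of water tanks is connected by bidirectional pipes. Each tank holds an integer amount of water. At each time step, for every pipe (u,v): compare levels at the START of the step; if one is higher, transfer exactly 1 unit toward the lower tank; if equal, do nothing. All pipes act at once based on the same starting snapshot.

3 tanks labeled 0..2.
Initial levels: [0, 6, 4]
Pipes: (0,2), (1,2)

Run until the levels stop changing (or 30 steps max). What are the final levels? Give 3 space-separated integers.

Step 1: flows [2->0,1->2] -> levels [1 5 4]
Step 2: flows [2->0,1->2] -> levels [2 4 4]
Step 3: flows [2->0,1=2] -> levels [3 4 3]
Step 4: flows [0=2,1->2] -> levels [3 3 4]
Step 5: flows [2->0,2->1] -> levels [4 4 2]
Step 6: flows [0->2,1->2] -> levels [3 3 4]
  -> period-2 cycle: step 6 state = step 4 state; never stabilizes
  -> state at step 30: (30-4) mod 2 = 0, same as step 4 -> [3 3 4]

Answer: 3 3 4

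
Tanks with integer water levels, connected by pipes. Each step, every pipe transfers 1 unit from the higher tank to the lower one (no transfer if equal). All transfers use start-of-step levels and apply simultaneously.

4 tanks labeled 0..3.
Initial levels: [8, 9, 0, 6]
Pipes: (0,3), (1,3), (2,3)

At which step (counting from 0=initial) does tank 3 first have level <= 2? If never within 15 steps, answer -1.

Step 1: flows [0->3,1->3,3->2] -> levels [7 8 1 7]
Step 2: flows [0=3,1->3,3->2] -> levels [7 7 2 7]
Step 3: flows [0=3,1=3,3->2] -> levels [7 7 3 6]
Step 4: flows [0->3,1->3,3->2] -> levels [6 6 4 7]
Step 5: flows [3->0,3->1,3->2] -> levels [7 7 5 4]
Step 6: flows [0->3,1->3,2->3] -> levels [6 6 4 7]
  -> period-2 cycle (repeats step 4); tank 3 never drops to <=2
Tank 3 never reaches <=2 within 15 steps

Answer: -1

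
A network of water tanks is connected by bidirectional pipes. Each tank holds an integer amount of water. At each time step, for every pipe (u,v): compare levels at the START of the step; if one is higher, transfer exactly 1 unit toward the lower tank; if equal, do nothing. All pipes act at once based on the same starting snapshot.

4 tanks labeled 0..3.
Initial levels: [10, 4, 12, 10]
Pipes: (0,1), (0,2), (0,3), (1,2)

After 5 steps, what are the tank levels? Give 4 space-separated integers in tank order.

Answer: 9 10 8 9

Derivation:
Step 1: flows [0->1,2->0,0=3,2->1] -> levels [10 6 10 10]
Step 2: flows [0->1,0=2,0=3,2->1] -> levels [9 8 9 10]
Step 3: flows [0->1,0=2,3->0,2->1] -> levels [9 10 8 9]
Step 4: flows [1->0,0->2,0=3,1->2] -> levels [9 8 10 9]
Step 5: flows [0->1,2->0,0=3,2->1] -> levels [9 10 8 9]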